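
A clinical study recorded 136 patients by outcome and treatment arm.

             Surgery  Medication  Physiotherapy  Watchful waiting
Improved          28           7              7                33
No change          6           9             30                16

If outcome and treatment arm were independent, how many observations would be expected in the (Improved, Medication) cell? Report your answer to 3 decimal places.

8.824

Row total (Improved) = 75; column total (Medication) = 16; grand total N = 136.
Expected count = (row total × column total) / N = 75 × 16 / 136 = 8.824.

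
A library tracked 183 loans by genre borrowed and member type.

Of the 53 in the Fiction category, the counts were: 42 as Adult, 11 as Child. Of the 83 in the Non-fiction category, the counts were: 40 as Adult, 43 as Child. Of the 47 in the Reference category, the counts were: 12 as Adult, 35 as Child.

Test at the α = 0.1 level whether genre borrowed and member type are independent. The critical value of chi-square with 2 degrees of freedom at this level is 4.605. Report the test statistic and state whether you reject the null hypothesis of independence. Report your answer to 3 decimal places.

29.381; reject H₀

Row totals: 53, 83, 47. Column totals: 94, 89. Grand total N = 183.
Expected counts (row total × column total / N):
  Fiction, Adult: 53×94/183 = 27.2240
  Fiction, Child: 53×89/183 = 25.7760
  Non-fiction, Adult: 83×94/183 = 42.6339
  Non-fiction, Child: 83×89/183 = 40.3661
  Reference, Adult: 47×94/183 = 24.1421
  Reference, Child: 47×89/183 = 22.8579
Contributions (O − E)²/E:
  (42 − 27.2240)²/27.2240 = 8.0198
  (11 − 25.7760)²/25.7760 = 8.4703
  (40 − 42.6339)²/42.6339 = 0.1627
  (43 − 40.3661)²/40.3661 = 0.1719
  (12 − 24.1421)²/24.1421 = 6.1068
  (35 − 22.8579)²/22.8579 = 6.4499
χ² = 8.0198 + 8.4703 + 0.1627 + 0.1719 + 6.1068 + 6.4499 = 29.381
df = (3−1)(2−1) = 2. Since 29.381 > 4.605, reject the null hypothesis of independence at α = 0.1.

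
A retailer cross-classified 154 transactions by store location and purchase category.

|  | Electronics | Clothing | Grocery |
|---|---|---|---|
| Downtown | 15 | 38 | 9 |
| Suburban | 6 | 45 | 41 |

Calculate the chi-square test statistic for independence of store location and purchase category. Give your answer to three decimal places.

19.836

Row totals: 62, 92. Column totals: 21, 83, 50. Grand total N = 154.
Expected counts (row total × column total / N):
  Downtown, Electronics: 62×21/154 = 8.45455
  Downtown, Clothing: 62×83/154 = 33.41558
  Downtown, Grocery: 62×50/154 = 20.12987
  Suburban, Electronics: 92×21/154 = 12.54545
  Suburban, Clothing: 92×83/154 = 49.58442
  Suburban, Grocery: 92×50/154 = 29.87013
Contributions (O − E)²/E:
  (15 − 8.45455)²/8.45455 = 5.0674
  (38 − 33.41558)²/33.41558 = 0.6290
  (9 − 20.12987)²/20.12987 = 6.1537
  (6 − 12.54545)²/12.54545 = 3.4150
  (45 − 49.58442)²/49.58442 = 0.4239
  (41 − 29.87013)²/29.87013 = 4.1471
χ² = 5.0674 + 0.6290 + 6.1537 + 3.4150 + 0.4239 + 4.1471 = 19.836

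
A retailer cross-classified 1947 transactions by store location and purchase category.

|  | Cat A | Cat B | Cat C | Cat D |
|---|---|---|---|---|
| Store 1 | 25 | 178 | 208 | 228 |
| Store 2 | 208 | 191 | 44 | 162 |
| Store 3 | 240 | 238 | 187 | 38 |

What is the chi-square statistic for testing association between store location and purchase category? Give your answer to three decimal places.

411.394

Row totals: 639, 605, 703. Column totals: 473, 607, 439, 428. Grand total N = 1947.
Expected counts (row total × column total / N):
  Store 1, Cat A: 639×473/1947 = 155.237288
  Store 1, Cat B: 639×607/1947 = 199.215716
  Store 1, Cat C: 639×439/1947 = 144.078582
  Store 1, Cat D: 639×428/1947 = 140.468413
  Store 2, Cat A: 605×473/1947 = 146.977401
  Store 2, Cat B: 605×607/1947 = 188.615819
  Store 2, Cat C: 605×439/1947 = 136.412429
  Store 2, Cat D: 605×428/1947 = 132.994350
  Store 3, Cat A: 703×473/1947 = 170.785311
  Store 3, Cat B: 703×607/1947 = 219.168464
  Store 3, Cat C: 703×439/1947 = 158.508988
  Store 3, Cat D: 703×428/1947 = 154.537237
Contributions (O − E)²/E:
  (25 − 155.237288)²/155.237288 = 109.2634
  (178 − 199.215716)²/199.215716 = 2.2594
  (208 − 144.078582)²/144.078582 = 28.3592
  (228 − 140.468413)²/140.468413 = 54.5445
  (208 − 146.977401)²/146.977401 = 25.3356
  (191 − 188.615819)²/188.615819 = 0.0301
  (44 − 136.412429)²/136.412429 = 62.6047
  (162 − 132.994350)²/132.994350 = 6.3260
  (240 − 170.785311)²/170.785311 = 28.0509
  (238 − 219.168464)²/219.168464 = 1.6181
  (187 − 158.508988)²/158.508988 = 5.1211
  (38 − 154.537237)²/154.537237 = 87.8813
χ² = 109.2634 + 2.2594 + 28.3592 + 54.5445 + 25.3356 + 0.0301 + 62.6047 + 6.3260 + 28.0509 + 1.6181 + 5.1211 + 87.8813 = 411.394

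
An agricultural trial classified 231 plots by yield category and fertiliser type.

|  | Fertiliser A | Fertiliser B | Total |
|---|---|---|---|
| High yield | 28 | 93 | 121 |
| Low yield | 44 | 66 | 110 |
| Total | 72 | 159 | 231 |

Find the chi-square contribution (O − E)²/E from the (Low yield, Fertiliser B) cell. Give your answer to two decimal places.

Row total (Low yield) = 110; column total (Fertiliser B) = 159; N = 231.
Expected count E = 110 × 159 / 231 = 75.714.
Contribution = (O − E)²/E = (66 − 75.714)² / 75.714 = 1.25.

1.25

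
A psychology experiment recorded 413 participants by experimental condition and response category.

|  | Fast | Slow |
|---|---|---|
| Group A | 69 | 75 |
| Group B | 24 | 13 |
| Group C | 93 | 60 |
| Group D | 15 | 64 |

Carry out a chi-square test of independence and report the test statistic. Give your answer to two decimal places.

Row totals: 144, 37, 153, 79. Column totals: 201, 212. Grand total N = 413.
Expected counts (row total × column total / N):
  Group A, Fast: 144×201/413 = 70.0823
  Group A, Slow: 144×212/413 = 73.9177
  Group B, Fast: 37×201/413 = 18.0073
  Group B, Slow: 37×212/413 = 18.9927
  Group C, Fast: 153×201/413 = 74.4625
  Group C, Slow: 153×212/413 = 78.5375
  Group D, Fast: 79×201/413 = 38.4479
  Group D, Slow: 79×212/413 = 40.5521
Contributions (O − E)²/E:
  (69 − 70.0823)²/70.0823 = 0.0167
  (75 − 73.9177)²/73.9177 = 0.0158
  (24 − 18.0073)²/18.0073 = 1.9943
  (13 − 18.9927)²/18.9927 = 1.8909
  (93 − 74.4625)²/74.4625 = 4.6149
  (60 − 78.5375)²/78.5375 = 4.3755
  (15 − 38.4479)²/38.4479 = 14.3000
  (64 − 40.5521)²/40.5521 = 13.5580
χ² = 0.0167 + 0.0158 + 1.9943 + 1.8909 + 4.6149 + 4.3755 + 14.3000 + 13.5580 = 40.77

40.77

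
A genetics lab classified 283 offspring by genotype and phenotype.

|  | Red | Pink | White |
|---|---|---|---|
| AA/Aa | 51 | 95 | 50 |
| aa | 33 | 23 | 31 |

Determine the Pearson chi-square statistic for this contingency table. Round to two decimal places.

Row totals: 196, 87. Column totals: 84, 118, 81. Grand total N = 283.
Expected counts (row total × column total / N):
  AA/Aa, Red: 196×84/283 = 58.177
  AA/Aa, Pink: 196×118/283 = 81.724
  AA/Aa, White: 196×81/283 = 56.099
  aa, Red: 87×84/283 = 25.823
  aa, Pink: 87×118/283 = 36.276
  aa, White: 87×81/283 = 24.901
Contributions (O − E)²/E:
  (51 − 58.177)²/58.177 = 0.8854
  (95 − 81.724)²/81.724 = 2.1567
  (50 − 56.099)²/56.099 = 0.6631
  (33 − 25.823)²/25.823 = 1.9947
  (23 − 36.276)²/36.276 = 4.8586
  (31 − 24.901)²/24.901 = 1.4938
χ² = 0.8854 + 2.1567 + 0.6631 + 1.9947 + 4.8586 + 1.4938 = 12.05

12.05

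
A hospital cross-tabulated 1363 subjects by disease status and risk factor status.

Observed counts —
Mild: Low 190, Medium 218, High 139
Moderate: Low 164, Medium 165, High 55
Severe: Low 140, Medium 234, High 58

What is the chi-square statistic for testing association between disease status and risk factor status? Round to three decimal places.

41.845

Row totals: 547, 384, 432. Column totals: 494, 617, 252. Grand total N = 1363.
Expected counts (row total × column total / N):
  Mild, Low: 547×494/1363 = 198.2524
  Mild, Medium: 547×617/1363 = 247.6148
  Mild, High: 547×252/1363 = 101.1328
  Moderate, Low: 384×494/1363 = 139.1753
  Moderate, Medium: 384×617/1363 = 173.8283
  Moderate, High: 384×252/1363 = 70.9963
  Severe, Low: 432×494/1363 = 156.5723
  Severe, Medium: 432×617/1363 = 195.5569
  Severe, High: 432×252/1363 = 79.8709
Contributions (O − E)²/E:
  (190 − 198.2524)²/198.2524 = 0.3435
  (218 − 247.6148)²/247.6148 = 3.5419
  (139 − 101.1328)²/101.1328 = 14.1786
  (164 − 139.1753)²/139.1753 = 4.4280
  (165 − 173.8283)²/173.8283 = 0.4484
  (55 − 70.9963)²/70.9963 = 3.6042
  (140 − 156.5723)²/156.5723 = 1.7541
  (234 − 195.5569)²/195.5569 = 7.5572
  (58 − 79.8709)²/79.8709 = 5.9889
χ² = 0.3435 + 3.5419 + 14.1786 + 4.4280 + 0.4484 + 3.6042 + 1.7541 + 7.5572 + 5.9889 = 41.845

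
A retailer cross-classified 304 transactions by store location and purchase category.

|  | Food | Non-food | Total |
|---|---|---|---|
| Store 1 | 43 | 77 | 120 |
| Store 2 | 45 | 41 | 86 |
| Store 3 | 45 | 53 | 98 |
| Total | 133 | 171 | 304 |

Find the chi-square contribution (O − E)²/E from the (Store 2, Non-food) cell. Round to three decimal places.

1.124

Row total (Store 2) = 86; column total (Non-food) = 171; N = 304.
Expected count E = 86 × 171 / 304 = 48.3750.
Contribution = (O − E)²/E = (41 − 48.3750)² / 48.3750 = 1.124.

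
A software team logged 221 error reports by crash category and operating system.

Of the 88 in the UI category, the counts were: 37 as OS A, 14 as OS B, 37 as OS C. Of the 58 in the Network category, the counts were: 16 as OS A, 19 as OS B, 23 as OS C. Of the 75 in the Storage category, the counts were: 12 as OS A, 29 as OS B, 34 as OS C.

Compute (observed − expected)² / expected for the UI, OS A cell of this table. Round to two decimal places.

4.78

Row total (UI) = 88; column total (OS A) = 65; N = 221.
Expected count E = 88 × 65 / 221 = 25.882.
Contribution = (O − E)²/E = (37 − 25.882)² / 25.882 = 4.78.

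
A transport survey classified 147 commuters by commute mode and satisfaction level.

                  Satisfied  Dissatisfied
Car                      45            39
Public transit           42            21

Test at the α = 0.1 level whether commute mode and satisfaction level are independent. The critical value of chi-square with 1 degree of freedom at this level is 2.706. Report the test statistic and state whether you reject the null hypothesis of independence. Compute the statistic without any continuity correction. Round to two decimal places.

2.56; fail to reject H₀

Row totals: 84, 63. Column totals: 87, 60. Grand total N = 147.
Expected counts (row total × column total / N):
  Car, Satisfied: 84×87/147 = 49.714
  Car, Dissatisfied: 84×60/147 = 34.286
  Public transit, Satisfied: 63×87/147 = 37.286
  Public transit, Dissatisfied: 63×60/147 = 25.714
Contributions (O − E)²/E:
  (45 − 49.714)²/49.714 = 0.4470
  (39 − 34.286)²/34.286 = 0.6481
  (42 − 37.286)²/37.286 = 0.5960
  (21 − 25.714)²/25.714 = 0.8642
χ² = 0.4470 + 0.6481 + 0.5960 + 0.8642 = 2.56
df = (2−1)(2−1) = 1. Since 2.56 < 2.706, fail to reject the null hypothesis of independence at α = 0.1.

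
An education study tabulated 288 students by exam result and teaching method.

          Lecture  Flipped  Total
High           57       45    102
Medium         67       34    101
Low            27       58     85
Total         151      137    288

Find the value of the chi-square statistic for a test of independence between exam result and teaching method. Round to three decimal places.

Grand total N = 288.
Expected counts (row total × column total / N):
  High, Lecture: 102×151/288 = 53.4792
  High, Flipped: 102×137/288 = 48.5208
  Medium, Lecture: 101×151/288 = 52.9549
  Medium, Flipped: 101×137/288 = 48.0451
  Low, Lecture: 85×151/288 = 44.5660
  Low, Flipped: 85×137/288 = 40.4340
Contributions (O − E)²/E:
  (57 − 53.4792)²/53.4792 = 0.2318
  (45 − 48.5208)²/48.5208 = 0.2555
  (67 − 52.9549)²/52.9549 = 3.7251
  (34 − 48.0451)²/48.0451 = 4.1058
  (27 − 44.5660)²/44.5660 = 6.9238
  (58 − 40.4340)²/40.4340 = 7.6313
χ² = 0.2318 + 0.2555 + 3.7251 + 4.1058 + 6.9238 + 7.6313 = 22.873

22.873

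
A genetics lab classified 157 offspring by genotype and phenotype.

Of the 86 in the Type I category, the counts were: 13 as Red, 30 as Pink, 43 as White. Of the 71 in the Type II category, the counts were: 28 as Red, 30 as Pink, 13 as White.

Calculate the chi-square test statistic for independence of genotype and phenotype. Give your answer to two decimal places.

Row totals: 86, 71. Column totals: 41, 60, 56. Grand total N = 157.
Expected counts (row total × column total / N):
  Type I, Red: 86×41/157 = 22.459
  Type I, Pink: 86×60/157 = 32.866
  Type I, White: 86×56/157 = 30.675
  Type II, Red: 71×41/157 = 18.541
  Type II, Pink: 71×60/157 = 27.134
  Type II, White: 71×56/157 = 25.325
Contributions (O − E)²/E:
  (13 − 22.459)²/22.459 = 3.9838
  (30 − 32.866)²/32.866 = 0.2499
  (43 − 30.675)²/30.675 = 4.9521
  (28 − 18.541)²/18.541 = 4.8257
  (30 − 27.134)²/27.134 = 0.3027
  (13 − 25.325)²/25.325 = 5.9982
χ² = 3.9838 + 0.2499 + 4.9521 + 4.8257 + 0.3027 + 5.9982 = 20.31

20.31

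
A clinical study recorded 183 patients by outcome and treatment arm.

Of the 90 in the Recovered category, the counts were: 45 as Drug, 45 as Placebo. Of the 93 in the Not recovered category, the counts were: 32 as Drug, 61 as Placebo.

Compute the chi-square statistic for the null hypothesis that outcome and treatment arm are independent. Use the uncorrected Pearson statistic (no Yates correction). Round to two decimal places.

Row totals: 90, 93. Column totals: 77, 106. Grand total N = 183.
Expected counts (row total × column total / N):
  Recovered, Drug: 90×77/183 = 37.869
  Recovered, Placebo: 90×106/183 = 52.131
  Not recovered, Drug: 93×77/183 = 39.131
  Not recovered, Placebo: 93×106/183 = 53.869
Contributions (O − E)²/E:
  (45 − 37.869)²/37.869 = 1.3428
  (45 − 52.131)²/52.131 = 0.9754
  (32 − 39.131)²/39.131 = 1.2995
  (61 − 53.869)²/53.869 = 0.9440
χ² = 1.3428 + 0.9754 + 1.2995 + 0.9440 = 4.56

4.56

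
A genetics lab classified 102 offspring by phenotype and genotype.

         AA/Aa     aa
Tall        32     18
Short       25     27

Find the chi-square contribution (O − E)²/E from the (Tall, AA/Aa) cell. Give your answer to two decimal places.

Row total (Tall) = 50; column total (AA/Aa) = 57; N = 102.
Expected count E = 50 × 57 / 102 = 27.941.
Contribution = (O − E)²/E = (32 − 27.941)² / 27.941 = 0.59.

0.59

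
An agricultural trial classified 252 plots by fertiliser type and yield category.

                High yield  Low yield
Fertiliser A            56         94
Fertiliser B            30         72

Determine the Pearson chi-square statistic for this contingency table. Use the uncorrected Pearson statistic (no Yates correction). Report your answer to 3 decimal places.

Row totals: 150, 102. Column totals: 86, 166. Grand total N = 252.
Expected counts (row total × column total / N):
  Fertiliser A, High yield: 150×86/252 = 51.1905
  Fertiliser A, Low yield: 150×166/252 = 98.8095
  Fertiliser B, High yield: 102×86/252 = 34.8095
  Fertiliser B, Low yield: 102×166/252 = 67.1905
Contributions (O − E)²/E:
  (56 − 51.1905)²/51.1905 = 0.4519
  (94 − 98.8095)²/98.8095 = 0.2341
  (30 − 34.8095)²/34.8095 = 0.6645
  (72 − 67.1905)²/67.1905 = 0.3443
χ² = 0.4519 + 0.2341 + 0.6645 + 0.3443 = 1.695

1.695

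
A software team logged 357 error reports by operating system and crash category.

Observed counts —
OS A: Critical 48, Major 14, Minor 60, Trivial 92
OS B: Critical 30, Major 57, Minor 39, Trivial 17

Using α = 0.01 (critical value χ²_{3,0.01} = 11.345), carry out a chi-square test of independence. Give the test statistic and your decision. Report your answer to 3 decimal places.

75.106; reject H₀

Row totals: 214, 143. Column totals: 78, 71, 99, 109. Grand total N = 357.
Expected counts (row total × column total / N):
  OS A, Critical: 214×78/357 = 46.7563
  OS A, Major: 214×71/357 = 42.5602
  OS A, Minor: 214×99/357 = 59.3445
  OS A, Trivial: 214×109/357 = 65.3389
  OS B, Critical: 143×78/357 = 31.2437
  OS B, Major: 143×71/357 = 28.4398
  OS B, Minor: 143×99/357 = 39.6555
  OS B, Trivial: 143×109/357 = 43.6611
Contributions (O − E)²/E:
  (48 − 46.7563)²/46.7563 = 0.0331
  (14 − 42.5602)²/42.5602 = 19.1654
  (60 − 59.3445)²/59.3445 = 0.0072
  (92 − 65.3389)²/65.3389 = 10.8789
  (30 − 31.2437)²/31.2437 = 0.0495
  (57 − 28.4398)²/28.4398 = 28.6811
  (39 − 39.6555)²/39.6555 = 0.0108
  (17 − 43.6611)²/43.6611 = 16.2803
χ² = 0.0331 + 19.1654 + 0.0072 + 10.8789 + 0.0495 + 28.6811 + 0.0108 + 16.2803 = 75.106
df = (2−1)(4−1) = 3. Since 75.106 > 11.345, reject the null hypothesis of independence at α = 0.01.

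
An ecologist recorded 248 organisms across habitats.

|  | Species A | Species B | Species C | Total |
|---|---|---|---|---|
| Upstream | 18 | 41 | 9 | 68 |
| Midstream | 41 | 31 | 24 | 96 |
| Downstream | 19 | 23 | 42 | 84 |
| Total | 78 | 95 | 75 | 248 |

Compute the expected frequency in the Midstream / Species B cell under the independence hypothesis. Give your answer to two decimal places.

Row total (Midstream) = 96; column total (Species B) = 95; grand total N = 248.
Expected count = (row total × column total) / N = 96 × 95 / 248 = 36.77.

36.77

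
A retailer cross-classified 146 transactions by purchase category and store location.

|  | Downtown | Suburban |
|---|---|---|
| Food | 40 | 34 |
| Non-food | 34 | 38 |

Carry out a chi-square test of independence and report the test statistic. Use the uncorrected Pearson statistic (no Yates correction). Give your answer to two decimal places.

0.68

Row totals: 74, 72. Column totals: 74, 72. Grand total N = 146.
Expected counts (row total × column total / N):
  Food, Downtown: 74×74/146 = 37.507
  Food, Suburban: 74×72/146 = 36.493
  Non-food, Downtown: 72×74/146 = 36.493
  Non-food, Suburban: 72×72/146 = 35.507
Contributions (O − E)²/E:
  (40 − 37.507)²/37.507 = 0.1657
  (34 − 36.493)²/36.493 = 0.1703
  (34 − 36.493)²/36.493 = 0.1703
  (38 − 35.507)²/35.507 = 0.1750
χ² = 0.1657 + 0.1703 + 0.1703 + 0.1750 = 0.68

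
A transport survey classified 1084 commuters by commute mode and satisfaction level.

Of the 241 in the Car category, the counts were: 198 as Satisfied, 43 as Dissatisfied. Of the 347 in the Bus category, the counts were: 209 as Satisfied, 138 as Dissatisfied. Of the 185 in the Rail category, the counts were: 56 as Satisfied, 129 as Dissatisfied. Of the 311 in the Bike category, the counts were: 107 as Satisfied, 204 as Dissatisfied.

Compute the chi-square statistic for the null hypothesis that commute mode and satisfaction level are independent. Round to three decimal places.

170.839

Row totals: 241, 347, 185, 311. Column totals: 570, 514. Grand total N = 1084.
Expected counts (row total × column total / N):
  Car, Satisfied: 241×570/1084 = 126.72509
  Car, Dissatisfied: 241×514/1084 = 114.27491
  Bus, Satisfied: 347×570/1084 = 182.46310
  Bus, Dissatisfied: 347×514/1084 = 164.53690
  Rail, Satisfied: 185×570/1084 = 97.27860
  Rail, Dissatisfied: 185×514/1084 = 87.72140
  Bike, Satisfied: 311×570/1084 = 163.53321
  Bike, Dissatisfied: 311×514/1084 = 147.46679
Contributions (O − E)²/E:
  (198 − 126.72509)²/126.72509 = 40.0877
  (43 − 114.27491)²/114.27491 = 44.4552
  (209 − 182.46310)²/182.46310 = 3.8594
  (138 − 164.53690)²/164.53690 = 4.2799
  (56 − 97.27860)²/97.27860 = 17.5159
  (129 − 87.72140)²/87.72140 = 19.4243
  (107 − 163.53321)²/163.53321 = 19.5435
  (204 − 147.46679)²/147.46679 = 21.6727
χ² = 40.0877 + 44.4552 + 3.8594 + 4.2799 + 17.5159 + 19.4243 + 19.5435 + 21.6727 = 170.839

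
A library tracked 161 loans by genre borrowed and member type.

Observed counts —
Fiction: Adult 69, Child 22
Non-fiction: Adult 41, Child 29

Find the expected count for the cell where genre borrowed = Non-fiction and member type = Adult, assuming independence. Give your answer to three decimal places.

47.826

Row total (Non-fiction) = 70; column total (Adult) = 110; grand total N = 161.
Expected count = (row total × column total) / N = 70 × 110 / 161 = 47.826.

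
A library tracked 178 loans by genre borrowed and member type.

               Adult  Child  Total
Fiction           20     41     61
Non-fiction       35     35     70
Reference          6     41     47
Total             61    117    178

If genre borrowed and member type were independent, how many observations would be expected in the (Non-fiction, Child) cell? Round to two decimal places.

Row total (Non-fiction) = 70; column total (Child) = 117; grand total N = 178.
Expected count = (row total × column total) / N = 70 × 117 / 178 = 46.01.

46.01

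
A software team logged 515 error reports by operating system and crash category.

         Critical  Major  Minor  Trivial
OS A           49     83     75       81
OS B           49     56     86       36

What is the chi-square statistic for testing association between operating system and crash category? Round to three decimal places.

16.307

Row totals: 288, 227. Column totals: 98, 139, 161, 117. Grand total N = 515.
Expected counts (row total × column total / N):
  OS A, Critical: 288×98/515 = 54.80388
  OS A, Major: 288×139/515 = 77.73204
  OS A, Minor: 288×161/515 = 90.03495
  OS A, Trivial: 288×117/515 = 65.42913
  OS B, Critical: 227×98/515 = 43.19612
  OS B, Major: 227×139/515 = 61.26796
  OS B, Minor: 227×161/515 = 70.96505
  OS B, Trivial: 227×117/515 = 51.57087
Contributions (O − E)²/E:
  (49 − 54.80388)²/54.80388 = 0.6146
  (83 − 77.73204)²/77.73204 = 0.3570
  (75 − 90.03495)²/90.03495 = 2.5107
  (81 − 65.42913)²/65.42913 = 3.7056
  (49 − 43.19612)²/43.19612 = 0.7798
  (56 − 61.26796)²/61.26796 = 0.4530
  (86 − 70.96505)²/70.96505 = 3.1854
  (36 − 51.57087)²/51.57087 = 4.7013
χ² = 0.6146 + 0.3570 + 2.5107 + 3.7056 + 0.7798 + 0.4530 + 3.1854 + 4.7013 = 16.307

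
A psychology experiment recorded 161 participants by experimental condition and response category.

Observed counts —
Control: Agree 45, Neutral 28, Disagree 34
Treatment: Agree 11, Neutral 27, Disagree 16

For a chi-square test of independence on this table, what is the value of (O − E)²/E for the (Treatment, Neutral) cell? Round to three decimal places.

3.965

Row total (Treatment) = 54; column total (Neutral) = 55; N = 161.
Expected count E = 54 × 55 / 161 = 18.4472.
Contribution = (O − E)²/E = (27 − 18.4472)² / 18.4472 = 3.965.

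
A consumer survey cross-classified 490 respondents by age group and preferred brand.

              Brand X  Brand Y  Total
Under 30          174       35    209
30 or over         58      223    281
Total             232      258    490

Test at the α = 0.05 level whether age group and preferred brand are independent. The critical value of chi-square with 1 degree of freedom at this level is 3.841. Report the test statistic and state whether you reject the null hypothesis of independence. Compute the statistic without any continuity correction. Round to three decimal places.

Grand total N = 490.
Expected counts (row total × column total / N):
  Under 30, Brand X: 209×232/490 = 98.9551
  Under 30, Brand Y: 209×258/490 = 110.0449
  30 or over, Brand X: 281×232/490 = 133.0449
  30 or over, Brand Y: 281×258/490 = 147.9551
Contributions (O − E)²/E:
  (174 − 98.9551)²/98.9551 = 56.9120
  (35 − 110.0449)²/110.0449 = 51.1767
  (58 − 133.0449)²/133.0449 = 42.3296
  (223 − 147.9551)²/147.9551 = 38.0638
χ² = 56.9120 + 51.1767 + 42.3296 + 38.0638 = 188.482
df = (2−1)(2−1) = 1. Since 188.482 > 3.841, reject the null hypothesis of independence at α = 0.05.

188.482; reject H₀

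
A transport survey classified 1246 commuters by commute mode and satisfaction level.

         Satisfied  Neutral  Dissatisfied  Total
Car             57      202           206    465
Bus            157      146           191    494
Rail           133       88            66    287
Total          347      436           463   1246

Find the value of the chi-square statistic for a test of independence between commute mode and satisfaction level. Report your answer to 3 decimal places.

Grand total N = 1246.
Expected counts (row total × column total / N):
  Car, Satisfied: 465×347/1246 = 129.49839
  Car, Neutral: 465×436/1246 = 162.71268
  Car, Dissatisfied: 465×463/1246 = 172.78892
  Bus, Satisfied: 494×347/1246 = 137.57464
  Bus, Neutral: 494×436/1246 = 172.86035
  Bus, Dissatisfied: 494×463/1246 = 183.56501
  Rail, Satisfied: 287×347/1246 = 79.92697
  Rail, Neutral: 287×436/1246 = 100.42697
  Rail, Dissatisfied: 287×463/1246 = 106.64607
Contributions (O − E)²/E:
  (57 − 129.49839)²/129.49839 = 40.5875
  (202 − 162.71268)²/162.71268 = 9.4860
  (206 − 172.78892)²/172.78892 = 6.3834
  (157 − 137.57464)²/137.57464 = 2.7428
  (146 − 172.86035)²/172.86035 = 4.1738
  (191 − 183.56501)²/183.56501 = 0.3011
  (133 − 79.92697)²/79.92697 = 35.2415
  (88 − 100.42697)²/100.42697 = 1.5377
  (66 − 106.64607)²/106.64607 = 15.4915
χ² = 40.5875 + 9.4860 + 6.3834 + 2.7428 + 4.1738 + 0.3011 + 35.2415 + 1.5377 + 15.4915 = 115.945

115.945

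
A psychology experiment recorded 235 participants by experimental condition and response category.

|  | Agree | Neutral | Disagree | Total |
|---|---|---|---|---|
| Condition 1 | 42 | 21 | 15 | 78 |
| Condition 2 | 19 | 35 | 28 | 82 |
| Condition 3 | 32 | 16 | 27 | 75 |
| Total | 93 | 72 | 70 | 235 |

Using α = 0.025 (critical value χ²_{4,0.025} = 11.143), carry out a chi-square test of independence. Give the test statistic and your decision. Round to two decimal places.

Grand total N = 235.
Expected counts (row total × column total / N):
  Condition 1, Agree: 78×93/235 = 30.868
  Condition 1, Neutral: 78×72/235 = 23.898
  Condition 1, Disagree: 78×70/235 = 23.234
  Condition 2, Agree: 82×93/235 = 32.451
  Condition 2, Neutral: 82×72/235 = 25.123
  Condition 2, Disagree: 82×70/235 = 24.426
  Condition 3, Agree: 75×93/235 = 29.681
  Condition 3, Neutral: 75×72/235 = 22.979
  Condition 3, Disagree: 75×70/235 = 22.340
Contributions (O − E)²/E:
  (42 − 30.868)²/30.868 = 4.0146
  (21 − 23.898)²/23.898 = 0.3514
  (15 − 23.234)²/23.234 = 2.9181
  (19 − 32.451)²/32.451 = 5.5755
  (35 − 25.123)²/25.123 = 3.8831
  (28 − 24.426)²/24.426 = 0.5229
  (32 − 29.681)²/29.681 = 0.1812
  (16 − 22.979)²/22.979 = 2.1196
  (27 − 22.340)²/22.340 = 0.9721
χ² = 4.0146 + 0.3514 + 2.9181 + 5.5755 + 3.8831 + 0.5229 + 0.1812 + 2.1196 + 0.9721 = 20.54
df = (3−1)(3−1) = 4. Since 20.54 > 11.143, reject the null hypothesis of independence at α = 0.025.

20.54; reject H₀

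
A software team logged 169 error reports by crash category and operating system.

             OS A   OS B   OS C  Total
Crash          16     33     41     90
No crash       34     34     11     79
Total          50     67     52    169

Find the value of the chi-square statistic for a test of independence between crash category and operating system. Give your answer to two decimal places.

23.18

Grand total N = 169.
Expected counts (row total × column total / N):
  Crash, OS A: 90×50/169 = 26.6272
  Crash, OS B: 90×67/169 = 35.6805
  Crash, OS C: 90×52/169 = 27.6923
  No crash, OS A: 79×50/169 = 23.3728
  No crash, OS B: 79×67/169 = 31.3195
  No crash, OS C: 79×52/169 = 24.3077
Contributions (O − E)²/E:
  (16 − 26.6272)²/26.6272 = 4.2414
  (33 − 35.6805)²/35.6805 = 0.2014
  (41 − 27.6923)²/27.6923 = 6.3951
  (34 − 23.3728)²/23.3728 = 4.8320
  (34 − 31.3195)²/31.3195 = 0.2294
  (11 − 24.3077)²/24.3077 = 7.2855
χ² = 4.2414 + 0.2014 + 6.3951 + 4.8320 + 0.2294 + 7.2855 = 23.18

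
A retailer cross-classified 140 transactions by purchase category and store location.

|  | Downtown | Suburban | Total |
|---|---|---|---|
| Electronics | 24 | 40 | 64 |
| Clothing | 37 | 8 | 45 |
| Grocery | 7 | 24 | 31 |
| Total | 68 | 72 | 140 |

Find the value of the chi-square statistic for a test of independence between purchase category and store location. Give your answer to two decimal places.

Grand total N = 140.
Expected counts (row total × column total / N):
  Electronics, Downtown: 64×68/140 = 31.086
  Electronics, Suburban: 64×72/140 = 32.914
  Clothing, Downtown: 45×68/140 = 21.857
  Clothing, Suburban: 45×72/140 = 23.143
  Grocery, Downtown: 31×68/140 = 15.057
  Grocery, Suburban: 31×72/140 = 15.943
Contributions (O − E)²/E:
  (24 − 31.086)²/31.086 = 1.6152
  (40 − 32.914)²/32.914 = 1.5255
  (37 − 21.857)²/21.857 = 10.4914
  (8 − 23.143)²/23.143 = 9.9084
  (7 − 15.057)²/15.057 = 4.3113
  (24 − 15.943)²/15.943 = 4.0717
χ² = 1.6152 + 1.5255 + 10.4914 + 9.9084 + 4.3113 + 4.0717 = 31.92

31.92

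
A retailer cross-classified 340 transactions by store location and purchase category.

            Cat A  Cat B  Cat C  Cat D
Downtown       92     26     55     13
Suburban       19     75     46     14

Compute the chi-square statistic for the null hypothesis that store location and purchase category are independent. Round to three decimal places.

70.231

Row totals: 186, 154. Column totals: 111, 101, 101, 27. Grand total N = 340.
Expected counts (row total × column total / N):
  Downtown, Cat A: 186×111/340 = 60.7235
  Downtown, Cat B: 186×101/340 = 55.2529
  Downtown, Cat C: 186×101/340 = 55.2529
  Downtown, Cat D: 186×27/340 = 14.7706
  Suburban, Cat A: 154×111/340 = 50.2765
  Suburban, Cat B: 154×101/340 = 45.7471
  Suburban, Cat C: 154×101/340 = 45.7471
  Suburban, Cat D: 154×27/340 = 12.2294
Contributions (O − E)²/E:
  (92 − 60.7235)²/60.7235 = 16.1094
  (26 − 55.2529)²/55.2529 = 15.4876
  (55 − 55.2529)²/55.2529 = 0.0012
  (13 − 14.7706)²/14.7706 = 0.2122
  (19 − 50.2765)²/50.2765 = 19.4568
  (75 − 45.7471)²/45.7471 = 18.7057
  (46 − 45.7471)²/45.7471 = 0.0014
  (14 − 12.2294)²/12.2294 = 0.2564
χ² = 16.1094 + 15.4876 + 0.0012 + 0.2122 + 19.4568 + 18.7057 + 0.0014 + 0.2564 = 70.231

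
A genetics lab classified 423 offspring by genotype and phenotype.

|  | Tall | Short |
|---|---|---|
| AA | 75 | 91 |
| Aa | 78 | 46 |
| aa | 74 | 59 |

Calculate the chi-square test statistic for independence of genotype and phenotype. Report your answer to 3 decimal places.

Row totals: 166, 124, 133. Column totals: 227, 196. Grand total N = 423.
Expected counts (row total × column total / N):
  AA, Tall: 166×227/423 = 89.0827
  AA, Short: 166×196/423 = 76.9173
  Aa, Tall: 124×227/423 = 66.5437
  Aa, Short: 124×196/423 = 57.4563
  aa, Tall: 133×227/423 = 71.3735
  aa, Short: 133×196/423 = 61.6265
Contributions (O − E)²/E:
  (75 − 89.0827)²/89.0827 = 2.2263
  (91 − 76.9173)²/76.9173 = 2.5784
  (78 − 66.5437)²/66.5437 = 1.9723
  (46 − 57.4563)²/57.4563 = 2.2843
  (74 − 71.3735)²/71.3735 = 0.0967
  (59 − 61.6265)²/61.6265 = 0.1119
χ² = 2.2263 + 2.5784 + 1.9723 + 2.2843 + 0.0967 + 0.1119 = 9.270

9.270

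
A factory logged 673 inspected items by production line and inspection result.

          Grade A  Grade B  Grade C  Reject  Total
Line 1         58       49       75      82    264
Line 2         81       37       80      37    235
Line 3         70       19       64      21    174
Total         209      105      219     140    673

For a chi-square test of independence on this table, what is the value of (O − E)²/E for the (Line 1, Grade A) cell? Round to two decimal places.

Row total (Line 1) = 264; column total (Grade A) = 209; N = 673.
Expected count E = 264 × 209 / 673 = 81.9851.
Contribution = (O − E)²/E = (58 − 81.9851)² / 81.9851 = 7.02.

7.02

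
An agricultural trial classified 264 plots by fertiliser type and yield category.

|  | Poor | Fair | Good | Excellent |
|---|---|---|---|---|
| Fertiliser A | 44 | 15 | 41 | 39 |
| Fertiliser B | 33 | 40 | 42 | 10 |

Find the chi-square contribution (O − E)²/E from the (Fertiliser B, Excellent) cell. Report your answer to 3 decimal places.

Row total (Fertiliser B) = 125; column total (Excellent) = 49; N = 264.
Expected count E = 125 × 49 / 264 = 23.20076.
Contribution = (O − E)²/E = (10 − 23.20076)² / 23.20076 = 7.511.

7.511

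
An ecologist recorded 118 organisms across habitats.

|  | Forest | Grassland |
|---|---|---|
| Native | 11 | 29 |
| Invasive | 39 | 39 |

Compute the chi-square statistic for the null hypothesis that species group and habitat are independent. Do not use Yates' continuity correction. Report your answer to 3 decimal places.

Row totals: 40, 78. Column totals: 50, 68. Grand total N = 118.
Expected counts (row total × column total / N):
  Native, Forest: 40×50/118 = 16.9492
  Native, Grassland: 40×68/118 = 23.0508
  Invasive, Forest: 78×50/118 = 33.0508
  Invasive, Grassland: 78×68/118 = 44.9492
Contributions (O − E)²/E:
  (11 − 16.9492)²/16.9492 = 2.0882
  (29 − 23.0508)²/23.0508 = 1.5354
  (39 − 33.0508)²/33.0508 = 1.0709
  (39 − 44.9492)²/44.9492 = 0.7874
χ² = 2.0882 + 1.5354 + 1.0709 + 0.7874 = 5.482

5.482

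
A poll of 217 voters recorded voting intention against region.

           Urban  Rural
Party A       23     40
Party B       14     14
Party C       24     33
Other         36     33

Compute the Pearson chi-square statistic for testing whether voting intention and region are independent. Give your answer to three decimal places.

Row totals: 63, 28, 57, 69. Column totals: 97, 120. Grand total N = 217.
Expected counts (row total × column total / N):
  Party A, Urban: 63×97/217 = 28.1613
  Party A, Rural: 63×120/217 = 34.8387
  Party B, Urban: 28×97/217 = 12.5161
  Party B, Rural: 28×120/217 = 15.4839
  Party C, Urban: 57×97/217 = 25.4793
  Party C, Rural: 57×120/217 = 31.5207
  Other, Urban: 69×97/217 = 30.8433
  Other, Rural: 69×120/217 = 38.1567
Contributions (O − E)²/E:
  (23 − 28.1613)²/28.1613 = 0.9459
  (40 − 34.8387)²/34.8387 = 0.7646
  (14 − 12.5161)²/12.5161 = 0.1759
  (14 − 15.4839)²/15.4839 = 0.1422
  (24 − 25.4793)²/25.4793 = 0.0859
  (33 − 31.5207)²/31.5207 = 0.0694
  (36 − 30.8433)²/30.8433 = 0.8622
  (33 − 38.1567)²/38.1567 = 0.6969
χ² = 0.9459 + 0.7646 + 0.1759 + 0.1422 + 0.0859 + 0.0694 + 0.8622 + 0.6969 = 3.743

3.743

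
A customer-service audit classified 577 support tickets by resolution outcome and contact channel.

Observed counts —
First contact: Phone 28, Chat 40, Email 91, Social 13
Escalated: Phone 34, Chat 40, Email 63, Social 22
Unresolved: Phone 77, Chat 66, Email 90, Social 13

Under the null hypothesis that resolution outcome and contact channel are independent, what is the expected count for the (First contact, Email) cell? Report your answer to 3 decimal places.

72.735

Row total (First contact) = 172; column total (Email) = 244; grand total N = 577.
Expected count = (row total × column total) / N = 172 × 244 / 577 = 72.735.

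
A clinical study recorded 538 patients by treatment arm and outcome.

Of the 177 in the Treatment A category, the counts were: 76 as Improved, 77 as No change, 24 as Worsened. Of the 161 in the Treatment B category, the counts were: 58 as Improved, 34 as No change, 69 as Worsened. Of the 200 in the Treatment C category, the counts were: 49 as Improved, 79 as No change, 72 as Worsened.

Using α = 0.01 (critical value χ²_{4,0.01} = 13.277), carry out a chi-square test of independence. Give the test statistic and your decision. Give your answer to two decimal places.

49.74; reject H₀

Row totals: 177, 161, 200. Column totals: 183, 190, 165. Grand total N = 538.
Expected counts (row total × column total / N):
  Treatment A, Improved: 177×183/538 = 60.2063
  Treatment A, No change: 177×190/538 = 62.5093
  Treatment A, Worsened: 177×165/538 = 54.2844
  Treatment B, Improved: 161×183/538 = 54.7639
  Treatment B, No change: 161×190/538 = 56.8587
  Treatment B, Worsened: 161×165/538 = 49.3773
  Treatment C, Improved: 200×183/538 = 68.0297
  Treatment C, No change: 200×190/538 = 70.6320
  Treatment C, Worsened: 200×165/538 = 61.3383
Contributions (O − E)²/E:
  (76 − 60.2063)²/60.2063 = 4.1431
  (77 − 62.5093)²/62.5093 = 3.3592
  (24 − 54.2844)²/54.2844 = 16.8952
  (58 − 54.7639)²/54.7639 = 0.1912
  (34 − 56.8587)²/56.8587 = 9.1898
  (69 − 49.3773)²/49.3773 = 7.7981
  (49 − 68.0297)²/68.0297 = 5.3231
  (79 − 70.6320)²/70.6320 = 0.9914
  (72 − 61.3383)²/61.3383 = 1.8532
χ² = 4.1431 + 3.3592 + 16.8952 + 0.1912 + 9.1898 + 7.7981 + 5.3231 + 0.9914 + 1.8532 = 49.74
df = (3−1)(3−1) = 4. Since 49.74 > 13.277, reject the null hypothesis of independence at α = 0.01.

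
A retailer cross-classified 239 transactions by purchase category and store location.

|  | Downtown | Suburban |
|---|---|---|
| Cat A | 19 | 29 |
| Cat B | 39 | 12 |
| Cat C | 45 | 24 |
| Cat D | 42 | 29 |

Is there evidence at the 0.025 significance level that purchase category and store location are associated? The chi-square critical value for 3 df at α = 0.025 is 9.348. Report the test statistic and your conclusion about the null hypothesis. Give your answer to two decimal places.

14.95; reject H₀

Row totals: 48, 51, 69, 71. Column totals: 145, 94. Grand total N = 239.
Expected counts (row total × column total / N):
  Cat A, Downtown: 48×145/239 = 29.121
  Cat A, Suburban: 48×94/239 = 18.879
  Cat B, Downtown: 51×145/239 = 30.941
  Cat B, Suburban: 51×94/239 = 20.059
  Cat C, Downtown: 69×145/239 = 41.862
  Cat C, Suburban: 69×94/239 = 27.138
  Cat D, Downtown: 71×145/239 = 43.075
  Cat D, Suburban: 71×94/239 = 27.925
Contributions (O − E)²/E:
  (19 − 29.121)²/29.121 = 3.5176
  (29 − 18.879)²/18.879 = 5.4259
  (39 − 30.941)²/30.941 = 2.0991
  (12 − 20.059)²/20.059 = 3.2378
  (45 − 41.862)²/41.862 = 0.2352
  (24 − 27.138)²/27.138 = 0.3629
  (42 − 43.075)²/43.075 = 0.0268
  (29 − 27.925)²/27.925 = 0.0414
χ² = 3.5176 + 5.4259 + 2.0991 + 3.2378 + 0.2352 + 0.3629 + 0.0268 + 0.0414 = 14.95
df = (4−1)(2−1) = 3. Since 14.95 > 9.348, reject the null hypothesis of independence at α = 0.025.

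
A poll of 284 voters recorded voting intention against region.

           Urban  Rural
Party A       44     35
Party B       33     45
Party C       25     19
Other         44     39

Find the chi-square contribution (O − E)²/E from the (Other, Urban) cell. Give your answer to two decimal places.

0.04

Row total (Other) = 83; column total (Urban) = 146; N = 284.
Expected count E = 83 × 146 / 284 = 42.669.
Contribution = (O − E)²/E = (44 − 42.669)² / 42.669 = 0.04.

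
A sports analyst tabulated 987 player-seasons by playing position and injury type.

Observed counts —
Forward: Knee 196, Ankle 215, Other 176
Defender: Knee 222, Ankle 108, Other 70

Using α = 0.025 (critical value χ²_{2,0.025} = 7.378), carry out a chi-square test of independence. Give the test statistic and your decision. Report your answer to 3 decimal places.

49.070; reject H₀

Row totals: 587, 400. Column totals: 418, 323, 246. Grand total N = 987.
Expected counts (row total × column total / N):
  Forward, Knee: 587×418/987 = 248.5978
  Forward, Ankle: 587×323/987 = 192.0983
  Forward, Other: 587×246/987 = 146.3040
  Defender, Knee: 400×418/987 = 169.4022
  Defender, Ankle: 400×323/987 = 130.9017
  Defender, Other: 400×246/987 = 99.6960
Contributions (O − E)²/E:
  (196 − 248.5978)²/248.5978 = 11.1285
  (215 − 192.0983)²/192.0983 = 2.7303
  (176 − 146.3040)²/146.3040 = 6.0275
  (222 − 169.4022)²/169.4022 = 16.3311
  (108 − 130.9017)²/130.9017 = 4.0067
  (70 − 99.6960)²/99.6960 = 8.8454
χ² = 11.1285 + 2.7303 + 6.0275 + 16.3311 + 4.0067 + 8.8454 = 49.070
df = (2−1)(3−1) = 2. Since 49.070 > 7.378, reject the null hypothesis of independence at α = 0.025.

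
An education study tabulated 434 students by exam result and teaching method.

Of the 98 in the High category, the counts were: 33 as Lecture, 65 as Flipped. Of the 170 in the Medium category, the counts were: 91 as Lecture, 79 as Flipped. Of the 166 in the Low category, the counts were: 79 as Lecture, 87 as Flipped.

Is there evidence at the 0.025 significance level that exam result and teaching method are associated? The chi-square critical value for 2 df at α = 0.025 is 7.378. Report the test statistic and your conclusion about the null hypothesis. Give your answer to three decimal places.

Row totals: 98, 170, 166. Column totals: 203, 231. Grand total N = 434.
Expected counts (row total × column total / N):
  High, Lecture: 98×203/434 = 45.8387
  High, Flipped: 98×231/434 = 52.1613
  Medium, Lecture: 170×203/434 = 79.5161
  Medium, Flipped: 170×231/434 = 90.4839
  Low, Lecture: 166×203/434 = 77.6452
  Low, Flipped: 166×231/434 = 88.3548
Contributions (O − E)²/E:
  (33 − 45.8387)²/45.8387 = 3.5959
  (65 − 52.1613)²/52.1613 = 3.1600
  (91 − 79.5161)²/79.5161 = 1.6585
  (79 − 90.4839)²/90.4839 = 1.4575
  (79 − 77.6452)²/77.6452 = 0.0236
  (87 − 88.3548)²/88.3548 = 0.0208
χ² = 3.5959 + 3.1600 + 1.6585 + 1.4575 + 0.0236 + 0.0208 = 9.916
df = (3−1)(2−1) = 2. Since 9.916 > 7.378, reject the null hypothesis of independence at α = 0.025.

9.916; reject H₀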